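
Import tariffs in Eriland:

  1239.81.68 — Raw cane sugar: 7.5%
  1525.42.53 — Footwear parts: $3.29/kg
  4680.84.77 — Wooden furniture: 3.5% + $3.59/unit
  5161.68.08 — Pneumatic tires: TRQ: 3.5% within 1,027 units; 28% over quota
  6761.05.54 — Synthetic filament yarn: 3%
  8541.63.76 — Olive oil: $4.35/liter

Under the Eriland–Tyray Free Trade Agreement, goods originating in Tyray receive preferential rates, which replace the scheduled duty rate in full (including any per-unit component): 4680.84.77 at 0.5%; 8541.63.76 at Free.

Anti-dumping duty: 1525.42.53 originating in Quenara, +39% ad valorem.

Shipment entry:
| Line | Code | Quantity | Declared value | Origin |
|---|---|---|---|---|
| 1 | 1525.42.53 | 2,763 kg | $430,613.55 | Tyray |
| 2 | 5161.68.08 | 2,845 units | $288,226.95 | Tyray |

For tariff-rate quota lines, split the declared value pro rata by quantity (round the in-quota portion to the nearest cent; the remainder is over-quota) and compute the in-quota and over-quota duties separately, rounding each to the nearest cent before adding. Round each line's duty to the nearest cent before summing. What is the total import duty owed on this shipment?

$64,302.70

Line 1 (1525.42.53, Tyray, 2,763 kg, $430,613.55):
Base rate for 1525.42.53 is $3.29/kg.
Origin Tyray is the FTA partner but 1525.42.53 is not on the preference list; base rate stands.
The additional-duty order on 1525.42.53 targets Quenara, not Tyray; it does not apply.
Duty = 2,763 × $3.29 = $9,090.27.
Line 2 (5161.68.08, Tyray, 2,845 units, $288,226.95):
Code 5161.68.08 is under a tariff-rate quota (threshold 1,027 units). In-quota: 1,027 units at 3.5%; over-quota: 1,818 units at 28%.
Pro-rata value split: in-quota = $288,226.95 × 1,027/2,845 = $104,045.37; over-quota = $288,226.95 − $104,045.37 = $184,181.58.
In-quota duty = $104,045.37 × 3.5% = $3,641.59. Over-quota duty = $184,181.58 × 28% = $51,570.84.
Line duty = $3,641.59 + $51,570.84 = $55,212.43.
Total = $9,090.27 + $55,212.43 = $64,302.70.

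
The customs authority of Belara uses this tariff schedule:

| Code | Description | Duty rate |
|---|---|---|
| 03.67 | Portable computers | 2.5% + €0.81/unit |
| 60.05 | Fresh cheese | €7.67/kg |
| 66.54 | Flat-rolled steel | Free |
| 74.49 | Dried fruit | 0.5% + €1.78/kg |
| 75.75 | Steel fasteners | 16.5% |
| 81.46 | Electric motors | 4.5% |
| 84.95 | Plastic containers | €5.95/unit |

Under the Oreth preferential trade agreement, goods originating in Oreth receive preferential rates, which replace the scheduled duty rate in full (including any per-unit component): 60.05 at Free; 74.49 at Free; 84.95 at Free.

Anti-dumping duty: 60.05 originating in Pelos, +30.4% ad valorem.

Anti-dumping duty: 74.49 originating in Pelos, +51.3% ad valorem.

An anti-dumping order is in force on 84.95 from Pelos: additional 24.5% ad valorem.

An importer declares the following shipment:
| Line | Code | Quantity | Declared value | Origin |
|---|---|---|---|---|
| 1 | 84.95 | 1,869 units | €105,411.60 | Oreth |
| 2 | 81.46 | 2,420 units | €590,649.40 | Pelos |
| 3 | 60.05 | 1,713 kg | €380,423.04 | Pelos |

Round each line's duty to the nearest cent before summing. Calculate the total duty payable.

Line 1 (84.95, Oreth, 1,869 units, €105,411.60):
Base rate for 84.95 is €5.95/unit.
Origin Oreth qualifies under the Belara–Oreth agreement and 84.95 is covered: preferential rate Free applies instead.
The additional-duty order on 84.95 targets Pelos, not Oreth; it does not apply.
Duty = €105,411.60 × 0% = €0.00.
Line 2 (81.46, Pelos, 2,420 units, €590,649.40):
Base rate for 81.46 is 4.5%.
Duty = €590,649.40 × 4.5% = €26,579.22.
Line 3 (60.05, Pelos, 1,713 kg, €380,423.04):
Base rate for 60.05 is €7.67/kg.
60.05 has an FTA preferential rate, but origin Pelos is not Oreth; base rate stands.
Additional duty on 60.05 from Pelos: +30.4% ad valorem. Applied ad valorem rate = 30.4%.
Duty = €380,423.04 × 30.4% + 1,713 × €7.67 = €128,787.31.
Total = €0.00 + €26,579.22 + €128,787.31 = €155,366.53.

€155,366.53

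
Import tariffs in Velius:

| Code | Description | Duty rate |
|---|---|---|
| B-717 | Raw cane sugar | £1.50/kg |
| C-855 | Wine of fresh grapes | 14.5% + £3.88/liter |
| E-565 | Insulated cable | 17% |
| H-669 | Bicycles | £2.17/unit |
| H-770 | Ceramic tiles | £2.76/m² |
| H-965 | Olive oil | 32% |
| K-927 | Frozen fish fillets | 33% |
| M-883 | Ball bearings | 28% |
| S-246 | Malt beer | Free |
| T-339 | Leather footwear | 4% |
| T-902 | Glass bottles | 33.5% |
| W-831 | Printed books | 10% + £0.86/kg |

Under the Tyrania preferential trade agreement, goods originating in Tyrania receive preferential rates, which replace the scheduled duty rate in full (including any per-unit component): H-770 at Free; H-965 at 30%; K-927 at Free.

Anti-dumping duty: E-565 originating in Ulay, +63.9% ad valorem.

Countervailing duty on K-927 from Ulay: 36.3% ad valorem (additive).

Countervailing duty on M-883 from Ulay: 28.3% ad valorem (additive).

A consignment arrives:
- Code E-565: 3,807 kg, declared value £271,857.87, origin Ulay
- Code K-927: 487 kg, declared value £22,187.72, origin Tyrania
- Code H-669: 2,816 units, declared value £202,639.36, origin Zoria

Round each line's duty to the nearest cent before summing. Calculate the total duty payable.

Line 1 (E-565, Ulay, 3,807 kg, £271,857.87):
Base rate for E-565 is 17%.
Additional duty on E-565 from Ulay: +63.9%. Applied ad valorem rate: 17% + 63.9% = 80.9%.
Duty = £271,857.87 × 80.9% = £219,933.02.
Line 2 (K-927, Tyrania, 487 kg, £22,187.72):
Base rate for K-927 is 33%.
Origin Tyrania qualifies under the Velius–Tyrania agreement and K-927 is covered: preferential rate Free applies instead.
The additional-duty order on K-927 targets Ulay, not Tyrania; it does not apply.
Duty = £22,187.72 × 0% = £0.00.
Line 3 (H-669, Zoria, 2,816 units, £202,639.36):
Base rate for H-669 is £2.17/unit.
Duty = 2,816 × £2.17 = £6,110.72.
Total = £219,933.02 + £0.00 + £6,110.72 = £226,043.74.

£226,043.74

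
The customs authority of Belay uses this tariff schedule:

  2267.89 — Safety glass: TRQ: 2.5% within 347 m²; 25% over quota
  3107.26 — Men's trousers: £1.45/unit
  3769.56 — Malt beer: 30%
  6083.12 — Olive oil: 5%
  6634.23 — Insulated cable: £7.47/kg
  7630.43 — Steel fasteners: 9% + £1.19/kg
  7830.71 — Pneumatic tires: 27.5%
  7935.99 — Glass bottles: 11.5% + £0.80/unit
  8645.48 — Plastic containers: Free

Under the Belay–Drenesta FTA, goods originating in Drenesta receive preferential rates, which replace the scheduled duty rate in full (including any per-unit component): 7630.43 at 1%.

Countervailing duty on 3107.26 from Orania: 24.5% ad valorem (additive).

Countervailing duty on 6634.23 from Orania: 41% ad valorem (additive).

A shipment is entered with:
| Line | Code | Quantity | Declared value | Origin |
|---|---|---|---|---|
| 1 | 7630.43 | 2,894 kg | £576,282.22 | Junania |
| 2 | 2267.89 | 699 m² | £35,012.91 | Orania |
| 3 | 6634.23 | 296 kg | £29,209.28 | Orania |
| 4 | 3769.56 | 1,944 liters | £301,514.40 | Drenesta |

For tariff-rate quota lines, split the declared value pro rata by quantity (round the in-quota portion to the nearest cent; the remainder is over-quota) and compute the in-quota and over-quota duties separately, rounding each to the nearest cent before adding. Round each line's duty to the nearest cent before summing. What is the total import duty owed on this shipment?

£164,792.95

Line 1 (7630.43, Junania, 2,894 kg, £576,282.22):
Base rate for 7630.43 is 9% + £1.19/kg.
7630.43 has an FTA preferential rate, but origin Junania is not Drenesta; base rate stands.
Duty = £576,282.22 × 9% + 2,894 × £1.19 = £55,309.26.
Line 2 (2267.89, Orania, 699 m², £35,012.91):
Code 2267.89 is under a tariff-rate quota (threshold 347 m²). In-quota: 347 m² at 2.5%; over-quota: 352 m² at 25%.
Pro-rata value split: in-quota = £35,012.91 × 347/699 = £17,381.23; over-quota = £35,012.91 − £17,381.23 = £17,631.68.
In-quota duty = £17,381.23 × 2.5% = £434.53. Over-quota duty = £17,631.68 × 25% = £4,407.92.
Line duty = £434.53 + £4,407.92 = £4,842.45.
Line 3 (6634.23, Orania, 296 kg, £29,209.28):
Base rate for 6634.23 is £7.47/kg.
Additional duty on 6634.23 from Orania: +41% ad valorem. Applied ad valorem rate = 41%.
Duty = £29,209.28 × 41% + 296 × £7.47 = £14,186.92.
Line 4 (3769.56, Drenesta, 1,944 liters, £301,514.40):
Base rate for 3769.56 is 30%.
Origin Drenesta is the FTA partner but 3769.56 is not on the preference list; base rate stands.
Duty = £301,514.40 × 30% = £90,454.32.
Total = £55,309.26 + £4,842.45 + £14,186.92 + £90,454.32 = £164,792.95.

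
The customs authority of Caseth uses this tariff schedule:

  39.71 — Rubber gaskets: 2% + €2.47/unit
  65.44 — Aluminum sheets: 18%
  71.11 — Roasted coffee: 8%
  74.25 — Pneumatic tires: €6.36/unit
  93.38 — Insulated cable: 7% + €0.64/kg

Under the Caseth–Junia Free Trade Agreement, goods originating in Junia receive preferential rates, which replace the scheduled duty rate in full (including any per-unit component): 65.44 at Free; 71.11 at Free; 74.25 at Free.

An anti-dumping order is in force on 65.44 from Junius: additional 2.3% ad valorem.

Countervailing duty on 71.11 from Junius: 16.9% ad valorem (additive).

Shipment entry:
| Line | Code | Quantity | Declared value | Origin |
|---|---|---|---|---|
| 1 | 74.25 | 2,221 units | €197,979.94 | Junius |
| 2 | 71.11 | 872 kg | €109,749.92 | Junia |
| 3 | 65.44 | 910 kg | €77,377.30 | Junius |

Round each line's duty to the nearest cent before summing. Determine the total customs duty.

Line 1 (74.25, Junius, 2,221 units, €197,979.94):
Base rate for 74.25 is €6.36/unit.
74.25 has an FTA preferential rate, but origin Junius is not Junia; base rate stands.
Duty = 2,221 × €6.36 = €14,125.56.
Line 2 (71.11, Junia, 872 kg, €109,749.92):
Base rate for 71.11 is 8%.
Origin Junia qualifies under the Caseth–Junia agreement and 71.11 is covered: preferential rate Free applies instead.
The additional-duty order on 71.11 targets Junius, not Junia; it does not apply.
Duty = €109,749.92 × 0% = €0.00.
Line 3 (65.44, Junius, 910 kg, €77,377.30):
Base rate for 65.44 is 18%.
65.44 has an FTA preferential rate, but origin Junius is not Junia; base rate stands.
Additional duty on 65.44 from Junius: +2.3%. Applied ad valorem rate: 18% + 2.3% = 20.3%.
Duty = €77,377.30 × 20.3% = €15,707.59.
Total = €14,125.56 + €0.00 + €15,707.59 = €29,833.15.

€29,833.15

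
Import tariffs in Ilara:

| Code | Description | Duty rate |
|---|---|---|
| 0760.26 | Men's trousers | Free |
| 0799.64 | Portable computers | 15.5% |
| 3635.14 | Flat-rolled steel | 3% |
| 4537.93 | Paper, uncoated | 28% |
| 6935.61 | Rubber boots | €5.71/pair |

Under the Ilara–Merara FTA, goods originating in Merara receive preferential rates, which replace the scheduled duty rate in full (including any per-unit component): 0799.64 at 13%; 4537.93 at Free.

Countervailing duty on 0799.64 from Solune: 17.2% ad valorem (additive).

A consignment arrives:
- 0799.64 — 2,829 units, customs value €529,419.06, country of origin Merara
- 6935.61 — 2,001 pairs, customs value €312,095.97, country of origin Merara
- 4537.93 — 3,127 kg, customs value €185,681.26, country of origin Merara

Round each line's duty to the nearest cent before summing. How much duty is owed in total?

Line 1 (0799.64, Merara, 2,829 units, €529,419.06):
Base rate for 0799.64 is 15.5%.
Origin Merara qualifies under the Ilara–Merara agreement and 0799.64 is covered: preferential rate 13% applies instead.
The additional-duty order on 0799.64 targets Solune, not Merara; it does not apply.
Duty = €529,419.06 × 13% = €68,824.48.
Line 2 (6935.61, Merara, 2,001 pairs, €312,095.97):
Base rate for 6935.61 is €5.71/pair.
Origin Merara is the FTA partner but 6935.61 is not on the preference list; base rate stands.
Duty = 2,001 × €5.71 = €11,425.71.
Line 3 (4537.93, Merara, 3,127 kg, €185,681.26):
Base rate for 4537.93 is 28%.
Origin Merara qualifies under the Ilara–Merara agreement and 4537.93 is covered: preferential rate Free applies instead.
Duty = €185,681.26 × 0% = €0.00.
Total = €68,824.48 + €11,425.71 + €0.00 = €80,250.19.

€80,250.19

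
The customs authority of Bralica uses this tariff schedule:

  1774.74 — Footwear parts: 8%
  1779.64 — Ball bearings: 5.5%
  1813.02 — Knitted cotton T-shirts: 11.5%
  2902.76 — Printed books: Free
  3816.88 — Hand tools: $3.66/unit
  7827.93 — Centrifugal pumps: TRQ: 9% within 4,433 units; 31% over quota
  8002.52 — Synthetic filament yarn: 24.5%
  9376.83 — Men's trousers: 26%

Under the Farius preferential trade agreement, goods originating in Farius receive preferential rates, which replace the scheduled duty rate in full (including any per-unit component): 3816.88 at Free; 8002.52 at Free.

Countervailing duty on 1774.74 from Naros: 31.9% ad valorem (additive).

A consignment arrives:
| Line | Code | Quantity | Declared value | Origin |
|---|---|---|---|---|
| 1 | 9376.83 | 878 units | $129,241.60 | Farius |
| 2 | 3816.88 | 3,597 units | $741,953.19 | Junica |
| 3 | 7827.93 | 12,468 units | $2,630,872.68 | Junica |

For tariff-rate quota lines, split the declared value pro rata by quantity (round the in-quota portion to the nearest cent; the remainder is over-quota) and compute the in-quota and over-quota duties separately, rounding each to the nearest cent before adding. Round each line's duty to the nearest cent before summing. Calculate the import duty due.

Line 1 (9376.83, Farius, 878 units, $129,241.60):
Base rate for 9376.83 is 26%.
Origin Farius is the FTA partner but 9376.83 is not on the preference list; base rate stands.
Duty = $129,241.60 × 26% = $33,602.82.
Line 2 (3816.88, Junica, 3,597 units, $741,953.19):
Base rate for 3816.88 is $3.66/unit.
3816.88 has an FTA preferential rate, but origin Junica is not Farius; base rate stands.
Duty = 3,597 × $3.66 = $13,165.02.
Line 3 (7827.93, Junica, 12,468 units, $2,630,872.68):
Code 7827.93 is under a tariff-rate quota (threshold 4,433 units). In-quota: 4,433 units at 9%; over-quota: 8,035 units at 31%.
Pro-rata value split: in-quota = $2,630,872.68 × 4,433/12,468 = $935,407.33; over-quota = $2,630,872.68 − $935,407.33 = $1,695,465.35.
In-quota duty = $935,407.33 × 9% = $84,186.66. Over-quota duty = $1,695,465.35 × 31% = $525,594.26.
Line duty = $84,186.66 + $525,594.26 = $609,780.92.
Total = $33,602.82 + $13,165.02 + $609,780.92 = $656,548.76.

$656,548.76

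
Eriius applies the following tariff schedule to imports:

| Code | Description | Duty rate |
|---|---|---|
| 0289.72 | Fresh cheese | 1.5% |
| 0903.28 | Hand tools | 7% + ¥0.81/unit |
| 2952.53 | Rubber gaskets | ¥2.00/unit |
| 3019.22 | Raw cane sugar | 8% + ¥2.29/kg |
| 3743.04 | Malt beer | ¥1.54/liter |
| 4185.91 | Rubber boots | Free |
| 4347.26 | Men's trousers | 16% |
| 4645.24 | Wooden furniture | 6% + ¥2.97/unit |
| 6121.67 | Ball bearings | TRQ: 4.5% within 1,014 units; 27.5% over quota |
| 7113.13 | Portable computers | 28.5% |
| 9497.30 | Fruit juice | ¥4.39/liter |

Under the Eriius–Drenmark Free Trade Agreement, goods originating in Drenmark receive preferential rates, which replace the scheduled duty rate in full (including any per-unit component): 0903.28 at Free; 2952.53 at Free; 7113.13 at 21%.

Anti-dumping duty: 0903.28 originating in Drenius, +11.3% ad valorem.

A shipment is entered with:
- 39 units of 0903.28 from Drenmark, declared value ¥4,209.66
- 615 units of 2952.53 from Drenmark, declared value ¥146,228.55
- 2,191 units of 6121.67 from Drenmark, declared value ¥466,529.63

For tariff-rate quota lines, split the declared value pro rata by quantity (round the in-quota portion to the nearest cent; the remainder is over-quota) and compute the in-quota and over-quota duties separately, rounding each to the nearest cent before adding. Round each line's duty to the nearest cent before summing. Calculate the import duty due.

¥78,636.12

Line 1 (0903.28, Drenmark, 39 units, ¥4,209.66):
Base rate for 0903.28 is 7% + ¥0.81/unit.
Origin Drenmark qualifies under the Eriius–Drenmark agreement and 0903.28 is covered: preferential rate Free applies instead.
The additional-duty order on 0903.28 targets Drenius, not Drenmark; it does not apply.
Duty = ¥4,209.66 × 0% = ¥0.00.
Line 2 (2952.53, Drenmark, 615 units, ¥146,228.55):
Base rate for 2952.53 is ¥2.00/unit.
Origin Drenmark qualifies under the Eriius–Drenmark agreement and 2952.53 is covered: preferential rate Free applies instead.
Duty = ¥146,228.55 × 0% = ¥0.00.
Line 3 (6121.67, Drenmark, 2,191 units, ¥466,529.63):
Code 6121.67 is under a tariff-rate quota (threshold 1,014 units). In-quota: 1,014 units at 4.5%; over-quota: 1,177 units at 27.5%.
Pro-rata value split: in-quota = ¥466,529.63 × 1,014/2,191 = ¥215,911.02; over-quota = ¥466,529.63 − ¥215,911.02 = ¥250,618.61.
In-quota duty = ¥215,911.02 × 4.5% = ¥9,716.00. Over-quota duty = ¥250,618.61 × 27.5% = ¥68,920.12.
Line duty = ¥9,716.00 + ¥68,920.12 = ¥78,636.12.
Total = ¥0.00 + ¥0.00 + ¥78,636.12 = ¥78,636.12.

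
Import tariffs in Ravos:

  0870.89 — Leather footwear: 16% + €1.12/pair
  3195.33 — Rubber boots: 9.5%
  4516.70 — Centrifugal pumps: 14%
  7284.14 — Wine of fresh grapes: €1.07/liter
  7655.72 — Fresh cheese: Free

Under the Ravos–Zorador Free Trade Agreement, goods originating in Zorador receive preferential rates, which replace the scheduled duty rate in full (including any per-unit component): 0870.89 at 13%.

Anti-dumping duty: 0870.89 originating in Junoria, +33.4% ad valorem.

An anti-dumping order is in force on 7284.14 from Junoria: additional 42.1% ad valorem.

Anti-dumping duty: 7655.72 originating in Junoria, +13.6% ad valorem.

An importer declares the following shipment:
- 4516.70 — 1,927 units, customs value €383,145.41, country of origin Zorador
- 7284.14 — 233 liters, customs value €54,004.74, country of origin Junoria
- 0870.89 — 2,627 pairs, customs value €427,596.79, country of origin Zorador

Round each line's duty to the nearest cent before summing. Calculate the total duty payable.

Line 1 (4516.70, Zorador, 1,927 units, €383,145.41):
Base rate for 4516.70 is 14%.
Origin Zorador is the FTA partner but 4516.70 is not on the preference list; base rate stands.
Duty = €383,145.41 × 14% = €53,640.36.
Line 2 (7284.14, Junoria, 233 liters, €54,004.74):
Base rate for 7284.14 is €1.07/liter.
Additional duty on 7284.14 from Junoria: +42.1% ad valorem. Applied ad valorem rate = 42.1%.
Duty = €54,004.74 × 42.1% + 233 × €1.07 = €22,985.31.
Line 3 (0870.89, Zorador, 2,627 pairs, €427,596.79):
Base rate for 0870.89 is 16% + €1.12/pair.
Origin Zorador qualifies under the Ravos–Zorador agreement and 0870.89 is covered: preferential rate 13% applies instead.
The additional-duty order on 0870.89 targets Junoria, not Zorador; it does not apply.
Duty = €427,596.79 × 13% = €55,587.58.
Total = €53,640.36 + €22,985.31 + €55,587.58 = €132,213.25.

€132,213.25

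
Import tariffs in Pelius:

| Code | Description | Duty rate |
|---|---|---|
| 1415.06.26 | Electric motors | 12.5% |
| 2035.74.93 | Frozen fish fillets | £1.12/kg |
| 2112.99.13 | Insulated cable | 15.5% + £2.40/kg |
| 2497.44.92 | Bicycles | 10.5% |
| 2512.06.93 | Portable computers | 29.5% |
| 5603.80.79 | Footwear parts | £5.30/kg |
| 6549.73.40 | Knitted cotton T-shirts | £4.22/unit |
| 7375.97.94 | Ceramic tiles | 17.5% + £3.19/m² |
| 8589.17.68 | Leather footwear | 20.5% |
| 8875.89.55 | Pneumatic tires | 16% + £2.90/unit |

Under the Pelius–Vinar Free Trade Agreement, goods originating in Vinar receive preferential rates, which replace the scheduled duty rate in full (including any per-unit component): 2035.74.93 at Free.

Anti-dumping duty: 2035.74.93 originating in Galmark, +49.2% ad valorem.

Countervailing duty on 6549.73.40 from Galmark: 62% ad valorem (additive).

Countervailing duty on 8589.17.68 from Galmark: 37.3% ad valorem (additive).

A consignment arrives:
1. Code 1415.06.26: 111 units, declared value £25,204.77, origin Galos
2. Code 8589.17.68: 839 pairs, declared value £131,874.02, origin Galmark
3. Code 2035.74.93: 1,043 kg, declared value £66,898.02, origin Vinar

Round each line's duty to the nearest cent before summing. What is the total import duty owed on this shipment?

Line 1 (1415.06.26, Galos, 111 units, £25,204.77):
Base rate for 1415.06.26 is 12.5%.
Duty = £25,204.77 × 12.5% = £3,150.60.
Line 2 (8589.17.68, Galmark, 839 pairs, £131,874.02):
Base rate for 8589.17.68 is 20.5%.
Additional duty on 8589.17.68 from Galmark: +37.3%. Applied ad valorem rate: 20.5% + 37.3% = 57.8%.
Duty = £131,874.02 × 57.8% = £76,223.18.
Line 3 (2035.74.93, Vinar, 1,043 kg, £66,898.02):
Base rate for 2035.74.93 is £1.12/kg.
Origin Vinar qualifies under the Pelius–Vinar agreement and 2035.74.93 is covered: preferential rate Free applies instead.
The additional-duty order on 2035.74.93 targets Galmark, not Vinar; it does not apply.
Duty = £66,898.02 × 0% = £0.00.
Total = £3,150.60 + £76,223.18 + £0.00 = £79,373.78.

£79,373.78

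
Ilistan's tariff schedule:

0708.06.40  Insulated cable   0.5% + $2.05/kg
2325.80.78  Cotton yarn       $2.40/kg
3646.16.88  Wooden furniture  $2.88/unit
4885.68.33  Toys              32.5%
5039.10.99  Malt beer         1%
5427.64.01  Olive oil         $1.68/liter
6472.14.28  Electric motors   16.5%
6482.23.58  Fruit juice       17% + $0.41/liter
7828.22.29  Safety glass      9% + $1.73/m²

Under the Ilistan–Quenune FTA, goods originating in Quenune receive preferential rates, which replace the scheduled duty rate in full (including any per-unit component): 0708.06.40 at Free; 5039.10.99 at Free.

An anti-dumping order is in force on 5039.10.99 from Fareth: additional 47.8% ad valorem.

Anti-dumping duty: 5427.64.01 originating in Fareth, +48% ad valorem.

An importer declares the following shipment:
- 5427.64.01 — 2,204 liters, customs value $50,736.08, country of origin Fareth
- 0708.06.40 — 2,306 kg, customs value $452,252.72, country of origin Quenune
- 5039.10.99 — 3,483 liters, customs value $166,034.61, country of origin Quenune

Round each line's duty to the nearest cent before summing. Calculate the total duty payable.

$28,056.04

Line 1 (5427.64.01, Fareth, 2,204 liters, $50,736.08):
Base rate for 5427.64.01 is $1.68/liter.
Additional duty on 5427.64.01 from Fareth: +48% ad valorem. Applied ad valorem rate = 48%.
Duty = $50,736.08 × 48% + 2,204 × $1.68 = $28,056.04.
Line 2 (0708.06.40, Quenune, 2,306 kg, $452,252.72):
Base rate for 0708.06.40 is 0.5% + $2.05/kg.
Origin Quenune qualifies under the Ilistan–Quenune agreement and 0708.06.40 is covered: preferential rate Free applies instead.
Duty = $452,252.72 × 0% = $0.00.
Line 3 (5039.10.99, Quenune, 3,483 liters, $166,034.61):
Base rate for 5039.10.99 is 1%.
Origin Quenune qualifies under the Ilistan–Quenune agreement and 5039.10.99 is covered: preferential rate Free applies instead.
The additional-duty order on 5039.10.99 targets Fareth, not Quenune; it does not apply.
Duty = $166,034.61 × 0% = $0.00.
Total = $28,056.04 + $0.00 + $0.00 = $28,056.04.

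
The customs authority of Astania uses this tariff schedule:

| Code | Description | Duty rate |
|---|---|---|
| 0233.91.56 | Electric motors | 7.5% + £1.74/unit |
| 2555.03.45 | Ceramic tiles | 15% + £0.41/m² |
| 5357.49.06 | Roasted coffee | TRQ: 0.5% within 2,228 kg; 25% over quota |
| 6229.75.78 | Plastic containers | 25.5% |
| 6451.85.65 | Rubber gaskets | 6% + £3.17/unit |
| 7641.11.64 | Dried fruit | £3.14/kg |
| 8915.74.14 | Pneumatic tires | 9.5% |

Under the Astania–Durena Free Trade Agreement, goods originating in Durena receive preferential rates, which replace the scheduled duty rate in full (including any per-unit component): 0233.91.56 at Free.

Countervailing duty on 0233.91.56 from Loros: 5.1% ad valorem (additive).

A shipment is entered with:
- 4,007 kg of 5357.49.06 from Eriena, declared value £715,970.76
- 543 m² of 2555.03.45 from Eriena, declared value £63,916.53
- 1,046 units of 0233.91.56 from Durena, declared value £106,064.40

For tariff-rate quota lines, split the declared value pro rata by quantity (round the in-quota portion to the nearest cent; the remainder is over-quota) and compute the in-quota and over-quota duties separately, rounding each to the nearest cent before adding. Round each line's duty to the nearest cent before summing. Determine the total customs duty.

Line 1 (5357.49.06, Eriena, 4,007 kg, £715,970.76):
Code 5357.49.06 is under a tariff-rate quota (threshold 2,228 kg). In-quota: 2,228 kg at 0.5%; over-quota: 1,779 kg at 25%.
Pro-rata value split: in-quota = £715,970.76 × 2,228/4,007 = £398,099.04; over-quota = £715,970.76 − £398,099.04 = £317,871.72.
In-quota duty = £398,099.04 × 0.5% = £1,990.50. Over-quota duty = £317,871.72 × 25% = £79,467.93.
Line duty = £1,990.50 + £79,467.93 = £81,458.43.
Line 2 (2555.03.45, Eriena, 543 m², £63,916.53):
Base rate for 2555.03.45 is 15% + £0.41/m².
Duty = £63,916.53 × 15% + 543 × £0.41 = £9,810.11.
Line 3 (0233.91.56, Durena, 1,046 units, £106,064.40):
Base rate for 0233.91.56 is 7.5% + £1.74/unit.
Origin Durena qualifies under the Astania–Durena agreement and 0233.91.56 is covered: preferential rate Free applies instead.
The additional-duty order on 0233.91.56 targets Loros, not Durena; it does not apply.
Duty = £106,064.40 × 0% = £0.00.
Total = £81,458.43 + £9,810.11 + £0.00 = £91,268.54.

£91,268.54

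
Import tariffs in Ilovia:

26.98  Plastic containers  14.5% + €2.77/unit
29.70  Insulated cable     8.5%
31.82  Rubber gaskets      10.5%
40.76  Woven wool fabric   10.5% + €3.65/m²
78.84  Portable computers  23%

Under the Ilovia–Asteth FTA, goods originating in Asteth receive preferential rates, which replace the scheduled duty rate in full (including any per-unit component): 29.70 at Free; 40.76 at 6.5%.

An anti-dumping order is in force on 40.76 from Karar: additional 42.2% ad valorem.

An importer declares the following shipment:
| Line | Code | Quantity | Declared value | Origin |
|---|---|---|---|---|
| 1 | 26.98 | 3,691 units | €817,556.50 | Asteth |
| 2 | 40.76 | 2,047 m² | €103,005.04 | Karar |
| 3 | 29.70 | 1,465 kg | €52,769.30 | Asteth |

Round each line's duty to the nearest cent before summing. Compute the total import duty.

Line 1 (26.98, Asteth, 3,691 units, €817,556.50):
Base rate for 26.98 is 14.5% + €2.77/unit.
Origin Asteth is the FTA partner but 26.98 is not on the preference list; base rate stands.
Duty = €817,556.50 × 14.5% + 3,691 × €2.77 = €128,769.76.
Line 2 (40.76, Karar, 2,047 m², €103,005.04):
Base rate for 40.76 is 10.5% + €3.65/m².
40.76 has an FTA preferential rate, but origin Karar is not Asteth; base rate stands.
Additional duty on 40.76 from Karar: +42.2%. Applied ad valorem rate: 10.5% + 42.2% = 52.7%.
Duty = €103,005.04 × 52.7% + 2,047 × €3.65 = €61,755.21.
Line 3 (29.70, Asteth, 1,465 kg, €52,769.30):
Base rate for 29.70 is 8.5%.
Origin Asteth qualifies under the Ilovia–Asteth agreement and 29.70 is covered: preferential rate Free applies instead.
Duty = €52,769.30 × 0% = €0.00.
Total = €128,769.76 + €61,755.21 + €0.00 = €190,524.97.

€190,524.97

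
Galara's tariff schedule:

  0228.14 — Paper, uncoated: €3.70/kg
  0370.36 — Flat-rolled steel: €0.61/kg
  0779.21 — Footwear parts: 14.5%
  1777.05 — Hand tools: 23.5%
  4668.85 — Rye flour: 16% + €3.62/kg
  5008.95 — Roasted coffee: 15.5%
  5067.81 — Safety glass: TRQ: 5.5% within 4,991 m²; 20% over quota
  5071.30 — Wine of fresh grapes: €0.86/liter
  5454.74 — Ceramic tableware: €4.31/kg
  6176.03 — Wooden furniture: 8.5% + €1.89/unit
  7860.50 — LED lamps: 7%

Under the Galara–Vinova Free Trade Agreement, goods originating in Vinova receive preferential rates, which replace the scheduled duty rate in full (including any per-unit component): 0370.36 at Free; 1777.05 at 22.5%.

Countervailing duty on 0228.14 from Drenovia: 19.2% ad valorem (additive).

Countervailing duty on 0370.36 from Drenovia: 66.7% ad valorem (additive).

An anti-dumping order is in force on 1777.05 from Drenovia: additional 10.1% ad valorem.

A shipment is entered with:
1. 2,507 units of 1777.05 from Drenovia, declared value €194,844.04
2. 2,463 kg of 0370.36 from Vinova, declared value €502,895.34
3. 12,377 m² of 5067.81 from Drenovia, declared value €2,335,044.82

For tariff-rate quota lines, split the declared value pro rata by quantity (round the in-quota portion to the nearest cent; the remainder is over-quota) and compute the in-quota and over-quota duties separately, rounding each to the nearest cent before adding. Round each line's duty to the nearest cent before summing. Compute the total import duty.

Line 1 (1777.05, Drenovia, 2,507 units, €194,844.04):
Base rate for 1777.05 is 23.5%.
1777.05 has an FTA preferential rate, but origin Drenovia is not Vinova; base rate stands.
Additional duty on 1777.05 from Drenovia: +10.1%. Applied ad valorem rate: 23.5% + 10.1% = 33.6%.
Duty = €194,844.04 × 33.6% = €65,467.60.
Line 2 (0370.36, Vinova, 2,463 kg, €502,895.34):
Base rate for 0370.36 is €0.61/kg.
Origin Vinova qualifies under the Galara–Vinova agreement and 0370.36 is covered: preferential rate Free applies instead.
The additional-duty order on 0370.36 targets Drenovia, not Vinova; it does not apply.
Duty = €502,895.34 × 0% = €0.00.
Line 3 (5067.81, Drenovia, 12,377 m², €2,335,044.82):
Code 5067.81 is under a tariff-rate quota (threshold 4,991 m²). In-quota: 4,991 m² at 5.5%; over-quota: 7,386 m² at 20%.
Pro-rata value split: in-quota = €2,335,044.82 × 4,991/12,377 = €941,602.06; over-quota = €2,335,044.82 − €941,602.06 = €1,393,442.76.
In-quota duty = €941,602.06 × 5.5% = €51,788.11. Over-quota duty = €1,393,442.76 × 20% = €278,688.55.
Line duty = €51,788.11 + €278,688.55 = €330,476.66.
Total = €65,467.60 + €0.00 + €330,476.66 = €395,944.26.

€395,944.26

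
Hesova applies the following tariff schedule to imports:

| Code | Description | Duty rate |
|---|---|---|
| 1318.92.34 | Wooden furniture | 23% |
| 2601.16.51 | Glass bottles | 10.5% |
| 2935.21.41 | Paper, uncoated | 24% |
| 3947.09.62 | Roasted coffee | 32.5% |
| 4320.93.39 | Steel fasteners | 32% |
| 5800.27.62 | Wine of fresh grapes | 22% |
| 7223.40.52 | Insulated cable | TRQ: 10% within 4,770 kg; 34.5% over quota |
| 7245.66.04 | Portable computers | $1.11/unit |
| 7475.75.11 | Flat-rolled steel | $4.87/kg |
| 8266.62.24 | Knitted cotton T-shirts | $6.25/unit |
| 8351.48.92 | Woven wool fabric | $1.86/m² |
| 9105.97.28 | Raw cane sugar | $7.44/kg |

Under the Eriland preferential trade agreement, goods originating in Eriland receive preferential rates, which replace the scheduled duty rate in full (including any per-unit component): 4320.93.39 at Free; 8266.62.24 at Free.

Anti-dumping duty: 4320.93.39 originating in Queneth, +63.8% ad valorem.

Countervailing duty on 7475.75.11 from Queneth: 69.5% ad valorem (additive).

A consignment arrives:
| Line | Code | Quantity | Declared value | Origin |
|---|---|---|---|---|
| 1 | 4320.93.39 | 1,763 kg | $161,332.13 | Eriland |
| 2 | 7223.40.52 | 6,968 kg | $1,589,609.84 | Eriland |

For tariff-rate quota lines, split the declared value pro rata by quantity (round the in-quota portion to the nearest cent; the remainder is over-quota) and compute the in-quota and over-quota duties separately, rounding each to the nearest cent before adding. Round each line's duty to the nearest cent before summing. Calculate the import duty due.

Line 1 (4320.93.39, Eriland, 1,763 kg, $161,332.13):
Base rate for 4320.93.39 is 32%.
Origin Eriland qualifies under the Hesova–Eriland agreement and 4320.93.39 is covered: preferential rate Free applies instead.
The additional-duty order on 4320.93.39 targets Queneth, not Eriland; it does not apply.
Duty = $161,332.13 × 0% = $0.00.
Line 2 (7223.40.52, Eriland, 6,968 kg, $1,589,609.84):
Code 7223.40.52 is under a tariff-rate quota (threshold 4,770 kg). In-quota: 4,770 kg at 10%; over-quota: 2,198 kg at 34.5%.
Pro-rata value split: in-quota = $1,589,609.84 × 4,770/6,968 = $1,088,180.10; over-quota = $1,589,609.84 − $1,088,180.10 = $501,429.74.
In-quota duty = $1,088,180.10 × 10% = $108,818.01. Over-quota duty = $501,429.74 × 34.5% = $172,993.26.
Line duty = $108,818.01 + $172,993.26 = $281,811.27.
Total = $0.00 + $281,811.27 = $281,811.27.

$281,811.27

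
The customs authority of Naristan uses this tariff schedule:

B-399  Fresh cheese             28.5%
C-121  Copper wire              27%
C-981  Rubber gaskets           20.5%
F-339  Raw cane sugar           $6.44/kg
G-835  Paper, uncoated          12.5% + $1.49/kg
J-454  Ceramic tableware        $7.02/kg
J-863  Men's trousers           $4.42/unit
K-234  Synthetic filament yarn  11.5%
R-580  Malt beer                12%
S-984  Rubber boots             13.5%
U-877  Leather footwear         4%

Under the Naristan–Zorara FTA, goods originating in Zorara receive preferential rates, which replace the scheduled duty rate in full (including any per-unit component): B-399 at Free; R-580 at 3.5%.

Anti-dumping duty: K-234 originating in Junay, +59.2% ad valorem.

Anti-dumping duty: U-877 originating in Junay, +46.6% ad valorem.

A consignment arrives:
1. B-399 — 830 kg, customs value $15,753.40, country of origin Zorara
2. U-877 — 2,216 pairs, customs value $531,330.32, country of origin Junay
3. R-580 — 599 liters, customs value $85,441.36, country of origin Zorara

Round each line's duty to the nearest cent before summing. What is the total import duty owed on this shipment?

$271,843.59

Line 1 (B-399, Zorara, 830 kg, $15,753.40):
Base rate for B-399 is 28.5%.
Origin Zorara qualifies under the Naristan–Zorara agreement and B-399 is covered: preferential rate Free applies instead.
Duty = $15,753.40 × 0% = $0.00.
Line 2 (U-877, Junay, 2,216 pairs, $531,330.32):
Base rate for U-877 is 4%.
Additional duty on U-877 from Junay: +46.6%. Applied ad valorem rate: 4% + 46.6% = 50.6%.
Duty = $531,330.32 × 50.6% = $268,853.14.
Line 3 (R-580, Zorara, 599 liters, $85,441.36):
Base rate for R-580 is 12%.
Origin Zorara qualifies under the Naristan–Zorara agreement and R-580 is covered: preferential rate 3.5% applies instead.
Duty = $85,441.36 × 3.5% = $2,990.45.
Total = $0.00 + $268,853.14 + $2,990.45 = $271,843.59.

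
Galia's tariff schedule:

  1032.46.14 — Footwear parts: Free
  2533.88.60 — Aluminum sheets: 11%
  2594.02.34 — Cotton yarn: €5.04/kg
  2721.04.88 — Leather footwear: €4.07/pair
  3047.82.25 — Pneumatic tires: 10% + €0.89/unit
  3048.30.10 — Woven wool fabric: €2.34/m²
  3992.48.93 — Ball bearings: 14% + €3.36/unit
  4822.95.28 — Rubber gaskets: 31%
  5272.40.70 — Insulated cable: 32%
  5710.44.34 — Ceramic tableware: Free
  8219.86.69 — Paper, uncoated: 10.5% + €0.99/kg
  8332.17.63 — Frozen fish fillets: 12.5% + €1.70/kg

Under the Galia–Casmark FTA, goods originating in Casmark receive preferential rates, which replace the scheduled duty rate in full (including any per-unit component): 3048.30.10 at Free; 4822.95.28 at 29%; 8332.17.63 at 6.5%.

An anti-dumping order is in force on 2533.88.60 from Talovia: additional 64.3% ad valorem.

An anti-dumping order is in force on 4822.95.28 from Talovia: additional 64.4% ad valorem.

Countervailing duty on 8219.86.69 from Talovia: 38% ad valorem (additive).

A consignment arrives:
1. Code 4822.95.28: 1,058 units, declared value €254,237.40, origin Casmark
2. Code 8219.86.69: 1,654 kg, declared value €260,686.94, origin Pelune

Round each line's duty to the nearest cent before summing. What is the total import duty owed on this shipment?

€102,738.44

Line 1 (4822.95.28, Casmark, 1,058 units, €254,237.40):
Base rate for 4822.95.28 is 31%.
Origin Casmark qualifies under the Galia–Casmark agreement and 4822.95.28 is covered: preferential rate 29% applies instead.
The additional-duty order on 4822.95.28 targets Talovia, not Casmark; it does not apply.
Duty = €254,237.40 × 29% = €73,728.85.
Line 2 (8219.86.69, Pelune, 1,654 kg, €260,686.94):
Base rate for 8219.86.69 is 10.5% + €0.99/kg.
The additional-duty order on 8219.86.69 targets Talovia, not Pelune; it does not apply.
Duty = €260,686.94 × 10.5% + 1,654 × €0.99 = €29,009.59.
Total = €73,728.85 + €29,009.59 = €102,738.44.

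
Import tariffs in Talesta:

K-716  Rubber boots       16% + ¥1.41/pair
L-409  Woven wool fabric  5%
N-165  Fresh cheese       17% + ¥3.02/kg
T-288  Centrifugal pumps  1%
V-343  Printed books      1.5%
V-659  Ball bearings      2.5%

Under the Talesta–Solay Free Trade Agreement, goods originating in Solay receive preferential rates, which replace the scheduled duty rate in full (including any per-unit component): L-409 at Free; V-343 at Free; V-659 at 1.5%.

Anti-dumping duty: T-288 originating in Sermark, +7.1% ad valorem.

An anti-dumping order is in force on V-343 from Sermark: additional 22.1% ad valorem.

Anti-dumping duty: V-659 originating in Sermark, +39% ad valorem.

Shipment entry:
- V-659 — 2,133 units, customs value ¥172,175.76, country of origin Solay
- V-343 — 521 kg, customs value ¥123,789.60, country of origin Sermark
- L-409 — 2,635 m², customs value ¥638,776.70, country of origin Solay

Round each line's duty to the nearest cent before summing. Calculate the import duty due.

¥31,796.99

Line 1 (V-659, Solay, 2,133 units, ¥172,175.76):
Base rate for V-659 is 2.5%.
Origin Solay qualifies under the Talesta–Solay agreement and V-659 is covered: preferential rate 1.5% applies instead.
The additional-duty order on V-659 targets Sermark, not Solay; it does not apply.
Duty = ¥172,175.76 × 1.5% = ¥2,582.64.
Line 2 (V-343, Sermark, 521 kg, ¥123,789.60):
Base rate for V-343 is 1.5%.
V-343 has an FTA preferential rate, but origin Sermark is not Solay; base rate stands.
Additional duty on V-343 from Sermark: +22.1%. Applied ad valorem rate: 1.5% + 22.1% = 23.6%.
Duty = ¥123,789.60 × 23.6% = ¥29,214.35.
Line 3 (L-409, Solay, 2,635 m², ¥638,776.70):
Base rate for L-409 is 5%.
Origin Solay qualifies under the Talesta–Solay agreement and L-409 is covered: preferential rate Free applies instead.
Duty = ¥638,776.70 × 0% = ¥0.00.
Total = ¥2,582.64 + ¥29,214.35 + ¥0.00 = ¥31,796.99.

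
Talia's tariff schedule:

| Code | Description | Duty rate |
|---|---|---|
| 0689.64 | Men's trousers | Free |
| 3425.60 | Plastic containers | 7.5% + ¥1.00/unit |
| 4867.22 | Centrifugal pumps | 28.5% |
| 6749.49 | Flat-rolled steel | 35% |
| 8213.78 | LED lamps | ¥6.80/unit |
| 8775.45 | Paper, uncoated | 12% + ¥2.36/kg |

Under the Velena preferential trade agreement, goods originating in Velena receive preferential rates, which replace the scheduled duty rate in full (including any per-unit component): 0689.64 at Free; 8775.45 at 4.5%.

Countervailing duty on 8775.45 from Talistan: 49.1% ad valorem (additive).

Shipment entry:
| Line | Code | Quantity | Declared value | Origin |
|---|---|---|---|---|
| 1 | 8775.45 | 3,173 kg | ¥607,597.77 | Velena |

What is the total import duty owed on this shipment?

Line 1 (8775.45, Velena, 3,173 kg, ¥607,597.77):
Base rate for 8775.45 is 12% + ¥2.36/kg.
Origin Velena qualifies under the Talia–Velena agreement and 8775.45 is covered: preferential rate 4.5% applies instead.
The additional-duty order on 8775.45 targets Talistan, not Velena; it does not apply.
Duty = ¥607,597.77 × 4.5% = ¥27,341.90.

¥27,341.90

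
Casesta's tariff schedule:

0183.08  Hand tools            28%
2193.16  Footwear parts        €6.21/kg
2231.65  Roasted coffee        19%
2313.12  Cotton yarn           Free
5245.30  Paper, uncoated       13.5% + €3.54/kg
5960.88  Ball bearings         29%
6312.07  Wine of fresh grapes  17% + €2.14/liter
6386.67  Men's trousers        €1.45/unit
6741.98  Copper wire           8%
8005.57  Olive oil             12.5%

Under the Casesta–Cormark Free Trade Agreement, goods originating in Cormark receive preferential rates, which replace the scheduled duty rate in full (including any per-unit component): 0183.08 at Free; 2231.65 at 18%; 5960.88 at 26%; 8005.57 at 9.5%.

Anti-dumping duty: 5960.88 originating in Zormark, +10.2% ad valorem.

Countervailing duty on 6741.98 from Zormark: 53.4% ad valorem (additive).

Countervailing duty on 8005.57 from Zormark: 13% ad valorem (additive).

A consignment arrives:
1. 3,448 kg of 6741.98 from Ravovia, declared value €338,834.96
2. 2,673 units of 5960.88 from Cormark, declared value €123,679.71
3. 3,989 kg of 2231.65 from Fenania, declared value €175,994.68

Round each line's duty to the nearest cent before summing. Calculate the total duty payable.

€92,702.51

Line 1 (6741.98, Ravovia, 3,448 kg, €338,834.96):
Base rate for 6741.98 is 8%.
The additional-duty order on 6741.98 targets Zormark, not Ravovia; it does not apply.
Duty = €338,834.96 × 8% = €27,106.80.
Line 2 (5960.88, Cormark, 2,673 units, €123,679.71):
Base rate for 5960.88 is 29%.
Origin Cormark qualifies under the Casesta–Cormark agreement and 5960.88 is covered: preferential rate 26% applies instead.
The additional-duty order on 5960.88 targets Zormark, not Cormark; it does not apply.
Duty = €123,679.71 × 26% = €32,156.72.
Line 3 (2231.65, Fenania, 3,989 kg, €175,994.68):
Base rate for 2231.65 is 19%.
2231.65 has an FTA preferential rate, but origin Fenania is not Cormark; base rate stands.
Duty = €175,994.68 × 19% = €33,438.99.
Total = €27,106.80 + €32,156.72 + €33,438.99 = €92,702.51.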